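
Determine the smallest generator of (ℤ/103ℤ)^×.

5

φ(103) = 103 − 1 = 102 = 2 · 3 · 17.
Test candidates g = 2, 3, … against the prime factors q ∈ {2, 3, 17} of φ(103): g is a generator iff g^(102/q) ≢ 1 for every such q.
g = 2: 2^51 ≡ 1 — hits 1, so not a primitive root.
g = 3: 3^51 ≡ 102; 3^34 ≡ 1 — hits 1, so not a primitive root.
g = 4: 4^51 ≡ 1 — hits 1, so not a primitive root.
g = 5: 5^51 ≡ 102; 5^34 ≡ 56; 5^6 ≡ 72 — none is 1, so 5 is a primitive root.
The smallest primitive root modulo 103 is 5.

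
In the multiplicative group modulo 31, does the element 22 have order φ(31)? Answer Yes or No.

φ(31) = 31 − 1 = 30 = 2 · 3 · 5.
It suffices to check that the order of 22 is not a proper divisor of 30: compute 22^(30/q) for q ∈ {2, 3, 5}.
22^15 ≡ 30 (mod 31)  [q = 2: ≢ 1 ✓]
22^10 ≡ 5 (mod 31)  [q = 3: ≢ 1 ✓]
22^6 ≡ 8 (mod 31)  [q = 5: ≢ 1 ✓]
All checks pass, so 22 has order 30 and is a primitive root modulo 31.

Yes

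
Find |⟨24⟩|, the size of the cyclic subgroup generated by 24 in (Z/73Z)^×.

12

By Lagrange's theorem, ord_73(24) divides φ(73) = 73 − 1 = 72 = 2^3 · 3^2.
Divisors of 72: 1, 2, 3, 4, 6, 8, 9, 12, 18, 24, 36, 72.
Evaluate successive powers at the divisors of 72:
24^1 ≡ 24 (mod 73)
24^2 ≡ 65 (mod 73)
24^3 ≡ 27 (mod 73)
24^4 ≡ 64 (mod 73)
24^6 ≡ 72 (mod 73)
24^8 ≡ 8 (mod 73)
24^9 ≡ 46 (mod 73)
24^12 ≡ 1 (mod 73) ✓
Hence ord(24) = 12.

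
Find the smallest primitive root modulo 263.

5

φ(263) = 263 − 1 = 262 = 2 · 131.
g is a primitive root iff g^(262/q) ≢ 1 (mod 263) for each prime q ∈ {2, 131}.
g = 2: 2^131 ≡ 1 — hits 1, so not a primitive root.
g = 3: 3^131 ≡ 1 — hits 1, so not a primitive root.
g = 4: 4^131 ≡ 1 — hits 1, so not a primitive root.
g = 5: 5^131 ≡ 262; 5^2 ≡ 25 — none is 1, so 5 is a primitive root.
Hence the least primitive root of 263 is 5.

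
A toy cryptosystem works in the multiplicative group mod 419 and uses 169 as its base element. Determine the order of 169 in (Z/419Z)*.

11

The order of 169 must divide φ(419) = 419 − 1 = 418 = 2 · 11 · 19.
Divisors of 418: 1, 2, 11, 19, 22, 38, 209, 418.
Test each divisor d:
169^1 ≡ 169
169^2 ≡ 69
169^11 ≡ 1
Therefore the multiplicative order of 169 modulo 419 is 11.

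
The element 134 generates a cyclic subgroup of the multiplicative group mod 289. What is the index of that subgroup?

34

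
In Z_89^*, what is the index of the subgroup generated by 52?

11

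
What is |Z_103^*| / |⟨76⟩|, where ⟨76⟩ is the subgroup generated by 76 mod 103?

Since 76 ∈ (Z/103Z)^×, its order divides φ(103) = 103 − 1 = 102 = 2 · 3 · 17.
Divisors of 102: 1, 2, 3, 6, 17, 34, 51, 102.
Test each divisor d:
76^1 ≡ 76 (mod 103)
76^2 ≡ 8 (mod 103)
76^3 ≡ 93 (mod 103)
76^6 ≡ 100 (mod 103)
76^17 ≡ 1 (mod 103) ✓
So ord_103(76) = 17, hence |⟨76⟩| = 17.
Index = |(Z/103Z)^×| / |⟨76⟩| = 102 / 17 = 6.

6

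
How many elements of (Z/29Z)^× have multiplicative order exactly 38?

0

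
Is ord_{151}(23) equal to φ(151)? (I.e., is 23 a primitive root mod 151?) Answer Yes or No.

No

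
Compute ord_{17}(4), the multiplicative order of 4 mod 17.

4

The order of 4 must divide φ(17) = 17 − 1 = 16 = 2^4.
Divisors of 16: 1, 2, 4, 8, 16.
Check 4^d mod 17 for each divisor in increasing order:
4^1 ≡ 4 (mod 17)
4^2 ≡ 16 (mod 17)
4^4 ≡ 1 (mod 17) ✓
The smallest such exponent is 4, so the order of 4 is 4.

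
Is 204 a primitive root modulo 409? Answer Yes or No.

No

φ(409) = 409 − 1 = 408 = 2^3 · 3 · 17.
204 is a primitive root mod 409 iff 204^(φ(409)/q) ≢ 1 for every prime q | φ(409), i.e. q ∈ {2, 3, 17}.
204^204 ≡ 1 (mod 409)  [q = 2: ≡ 1 ✗]
204^136 ≡ 53 (mod 409)  [q = 3: ≢ 1 ✓]
204^24 ≡ 125 (mod 409)  [q = 17: ≢ 1 ✓]
The check at q = 2 fails, so 204 generates a proper subgroup.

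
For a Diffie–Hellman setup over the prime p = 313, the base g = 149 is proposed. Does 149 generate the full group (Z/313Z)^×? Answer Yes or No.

φ(313) = 313 − 1 = 312 = 2^3 · 3 · 13.
149 is a primitive root mod 313 iff 149^(φ(313)/q) ≢ 1 for every prime q | φ(313), i.e. q ∈ {2, 3, 13}.
149^156 ≡ 312 (mod 313)  [q = 2: ≢ 1 ✓]
149^104 ≡ 214 (mod 313)  [q = 3: ≢ 1 ✓]
149^24 ≡ 44 (mod 313)  [q = 13: ≢ 1 ✓]
All checks pass, so 149 has order 312 and is a primitive root modulo 313.

Yes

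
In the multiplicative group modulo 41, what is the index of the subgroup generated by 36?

2

Since 36 ∈ (Z/41Z)^×, its order divides φ(41) = 41 − 1 = 40 = 2^3 · 5.
Divisors of 40: 1, 2, 4, 5, 8, 10, 20, 40.
Evaluate successive powers at the divisors of 40:
36^1 ≡ 36
36^2 ≡ 25
36^4 ≡ 10
36^5 ≡ 32
36^8 ≡ 18
36^10 ≡ 40
36^20 ≡ 1
The order of 36 is 20, so the subgroup it generates has 20 elements.
Index = |(Z/41Z)^×| / |⟨36⟩| = 40 / 20 = 2.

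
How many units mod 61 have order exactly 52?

0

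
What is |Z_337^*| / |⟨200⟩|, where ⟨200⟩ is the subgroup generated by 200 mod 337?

6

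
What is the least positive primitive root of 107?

φ(107) = 107 − 1 = 106 = 2 · 53.
g is a primitive root iff g^(106/q) ≢ 1 (mod 107) for each prime q ∈ {2, 53}.
g = 2: 2^53 ≡ 106; 2^2 ≡ 4 — none is 1, so 2 is a primitive root.
Hence the least primitive root of 107 is 2.

2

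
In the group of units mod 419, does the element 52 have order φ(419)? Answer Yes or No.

No

φ(419) = 419 − 1 = 418 = 2 · 11 · 19.
Test 52^(418/q) mod 419 for each prime factor q of 418:
52^209 ≡ 1 (mod 419)  [q = 2: ≡ 1 ✗]
52^38 ≡ 152 (mod 419)  [q = 11: ≢ 1 ✓]
52^22 ≡ 7 (mod 419)  [q = 19: ≢ 1 ✓]
The check at q = 2 fails, so 52 generates a proper subgroup.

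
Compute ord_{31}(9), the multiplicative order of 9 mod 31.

15

The order of 9 must divide φ(31) = 31 − 1 = 30 = 2 · 3 · 5.
Divisors of 30: 1, 2, 3, 5, 6, 10, 15, 30.
Check 9^d mod 31 for each divisor in increasing order:
9^1 ≡ 9
9^2 ≡ 19
9^3 ≡ 16
9^5 ≡ 25
9^6 ≡ 8
9^10 ≡ 5
9^15 ≡ 1
The smallest such exponent is 15, so the order of 9 is 15.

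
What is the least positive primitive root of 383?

φ(383) = 383 − 1 = 382 = 2 · 191.
g is a primitive root iff g^(382/q) ≢ 1 (mod 383) for each prime q ∈ {2, 191}.
g = 2: 2^191 ≡ 1 — hits 1, so not a primitive root.
g = 3: 3^191 ≡ 1 — hits 1, so not a primitive root.
g = 4: 4^191 ≡ 1 — hits 1, so not a primitive root.
g = 5: 5^191 ≡ 382; 5^2 ≡ 25 — none is 1, so 5 is a primitive root.
Hence the least primitive root of 383 is 5.

5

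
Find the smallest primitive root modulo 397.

5

φ(397) = 397 − 1 = 396 = 2^2 · 3^2 · 11.
Test candidates g = 2, 3, … against the prime factors q ∈ {2, 3, 11} of φ(397): g is a generator iff g^(396/q) ≢ 1 for every such q.
g = 2: 2^198 ≡ 396; 2^132 ≡ 1 — hits 1, so not a primitive root.
g = 3: 3^198 ≡ 1 — hits 1, so not a primitive root.
g = 4: 4^198 ≡ 1 — hits 1, so not a primitive root.
g = 5: 5^198 ≡ 396; 5^132 ≡ 362; 5^36 ≡ 290 — none is 1, so 5 is a primitive root.
So 5 is the smallest generator of (Z/397Z)^×.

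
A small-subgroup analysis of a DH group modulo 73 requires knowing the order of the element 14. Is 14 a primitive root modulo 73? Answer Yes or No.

Yes

φ(73) = 73 − 1 = 72 = 2^3 · 3^2.
An element g generates (Z/73Z)^× iff g^(72/q) ≢ 1 (mod 73) for each prime q ∈ {2, 3}.
14^36 ≡ 72 (mod 73)  [q = 2: ≢ 1 ✓]
14^24 ≡ 64 (mod 73)  [q = 3: ≢ 1 ✓]
None equal 1, so ord_73(14) = 72: 14 is a primitive root.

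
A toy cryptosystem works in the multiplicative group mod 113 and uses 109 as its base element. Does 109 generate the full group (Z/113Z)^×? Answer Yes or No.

No

φ(113) = 113 − 1 = 112 = 2^4 · 7.
109 is a primitive root mod 113 iff 109^(φ(113)/q) ≢ 1 for every prime q | φ(113), i.e. q ∈ {2, 7}.
109^56 ≡ 1 (mod 113)  [q = 2: ≡ 1 ✗]
109^16 ≡ 16 (mod 113)  [q = 7: ≢ 1 ✓]
The check at q = 2 fails, so 109 generates a proper subgroup.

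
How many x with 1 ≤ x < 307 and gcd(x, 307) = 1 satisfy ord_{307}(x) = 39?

φ(307) = 307 − 1 = 306 = 2 · 3^2 · 17.
Since (Z/307Z)^× is cyclic of order 306, the number of elements of order d is φ(d) when d | 306 and 0 otherwise.
39 does not divide 306, so no element of (Z/307Z)^× has order 39.

0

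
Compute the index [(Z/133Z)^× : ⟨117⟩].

Since 117 ∈ (Z/133Z)^×, its order divides φ(133) = φ(7·19) = (7−1)·(19−1) = 6·18 = 108 = 2^2 · 3^3.
Divisors of 108: 1, 2, 3, 4, 6, 9, 12, 18, 27, 36, 54, 108.
Check 117^d mod 133 for each divisor in increasing order:
117^1 ≡ 117 (mod 133)
117^2 ≡ 123 (mod 133)
117^3 ≡ 27 (mod 133)
117^4 ≡ 100 (mod 133)
117^6 ≡ 64 (mod 133)
117^9 ≡ 132 (mod 133)
117^12 ≡ 106 (mod 133)
117^18 ≡ 1 (mod 133) ✓
Thus |⟨117⟩| = ord(117) = 18.
Index = |(Z/133Z)^×| / |⟨117⟩| = 108 / 18 = 6.

6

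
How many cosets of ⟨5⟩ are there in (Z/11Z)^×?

Since 5 ∈ (Z/11Z)^×, its order divides φ(11) = 11 − 1 = 10 = 2 · 5.
Divisors of 10: 1, 2, 5, 10.
Check 5^d mod 11 for each divisor in increasing order:
5^1 ≡ 5
5^2 ≡ 3
5^5 ≡ 1
The order of 5 is 5, so the subgroup it generates has 5 elements.
The index is φ(11) / ord(5) = 10 / 5 = 2.

2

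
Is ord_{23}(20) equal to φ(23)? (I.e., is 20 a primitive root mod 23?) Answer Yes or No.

Yes

φ(23) = 23 − 1 = 22 = 2 · 11.
20 is a primitive root mod 23 iff 20^(φ(23)/q) ≢ 1 for every prime q | φ(23), i.e. q ∈ {2, 11}.
20^11 ≡ 22 (mod 23)  [q = 2: ≢ 1 ✓]
20^2 ≡ 9 (mod 23)  [q = 11: ≢ 1 ✓]
Every test exponent gives a nontrivial residue, hence 20 generates the full group.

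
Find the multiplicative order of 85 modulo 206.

102

The order of 85 must divide φ(206) = φ(2)·φ(103) = 1·102 = 102 = 2 · 3 · 17.
Divisors of 102: 1, 2, 3, 6, 17, 34, 51, 102.
Test each divisor d:
85^1 ≡ 85 (mod 206)
85^2 ≡ 15 (mod 206)
85^3 ≡ 39 (mod 206)
85^6 ≡ 79 (mod 206)
85^17 ≡ 47 (mod 206)
85^34 ≡ 149 (mod 206)
85^51 ≡ 205 (mod 206)
85^102 ≡ 1 (mod 206) ✓
So ord_206(85) = 102.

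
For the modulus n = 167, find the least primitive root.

5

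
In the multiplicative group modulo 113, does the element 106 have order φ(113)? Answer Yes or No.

No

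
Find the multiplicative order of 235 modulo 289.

272

Since 235 ∈ (Z/289Z)^×, its order divides φ(289) = φ(17^2) = 17·(17−1) = 272 = 2^4 · 17.
Divisors of 272: 1, 2, 4, 8, 16, 17, 34, 68, 136, 272.
Test each divisor d:
235^1 ≡ 235 (mod 289)
235^2 ≡ 26 (mod 289)
235^4 ≡ 98 (mod 289)
235^8 ≡ 67 (mod 289)
235^16 ≡ 154 (mod 289)
235^17 ≡ 65 (mod 289)
235^34 ≡ 179 (mod 289)
235^68 ≡ 251 (mod 289)
235^136 ≡ 288 (mod 289)
235^272 ≡ 1 (mod 289) ✓
So ord_289(235) = 272.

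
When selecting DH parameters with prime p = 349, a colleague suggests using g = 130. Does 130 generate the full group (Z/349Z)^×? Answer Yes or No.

No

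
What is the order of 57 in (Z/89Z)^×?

22

By Lagrange's theorem, ord_89(57) divides φ(89) = 89 − 1 = 88 = 2^3 · 11.
Divisors of 88: 1, 2, 4, 8, 11, 22, 44, 88.
Check 57^d mod 89 for each divisor in increasing order:
57^1 ≡ 57
57^2 ≡ 45
57^4 ≡ 67
57^8 ≡ 39
57^11 ≡ 88
57^22 ≡ 1
The smallest such exponent is 22, so the order of 57 is 22.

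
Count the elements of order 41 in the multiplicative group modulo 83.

φ(83) = 83 − 1 = 82 = 2 · 41.
Since (Z/83Z)^× is cyclic of order 82, the number of elements of order d is φ(d) when d | 82 and 0 otherwise.
41 | 82, and φ(41) = 41 − 1 = 40.

40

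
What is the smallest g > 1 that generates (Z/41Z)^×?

φ(41) = 41 − 1 = 40 = 2^3 · 5.
g is a primitive root iff g^(40/q) ≢ 1 (mod 41) for each prime q ∈ {2, 5}.
g = 2: 2^20 ≡ 1 — hits 1, so not a primitive root.
g = 3: 3^20 ≡ 40; 3^8 ≡ 1 — hits 1, so not a primitive root.
g = 4: 4^20 ≡ 1 — hits 1, so not a primitive root.
g = 5: 5^20 ≡ 1 — hits 1, so not a primitive root.
g = 6: 6^20 ≡ 40; 6^8 ≡ 10 — none is 1, so 6 is a primitive root.
Hence the least primitive root of 41 is 6.

6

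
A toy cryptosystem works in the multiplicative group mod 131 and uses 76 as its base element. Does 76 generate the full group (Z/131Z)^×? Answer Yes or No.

Yes

φ(131) = 131 − 1 = 130 = 2 · 5 · 13.
An element g generates (Z/131Z)^× iff g^(130/q) ≢ 1 (mod 131) for each prime q ∈ {2, 5, 13}.
76^65 ≡ 130 (mod 131)  [q = 2: ≢ 1 ✓]
76^26 ≡ 58 (mod 131)  [q = 5: ≢ 1 ✓]
76^10 ≡ 63 (mod 131)  [q = 13: ≢ 1 ✓]
Every test exponent gives a nontrivial residue, hence 76 generates the full group.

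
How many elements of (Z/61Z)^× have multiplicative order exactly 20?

8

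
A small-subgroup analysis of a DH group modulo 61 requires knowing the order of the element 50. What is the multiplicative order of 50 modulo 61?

The order of 50 must divide φ(61) = 61 − 1 = 60 = 2^2 · 3 · 5.
Divisors of 60: 1, 2, 3, 4, 5, 6, 10, 12, 15, 20, 30, 60.
Check 50^d mod 61 for each divisor in increasing order:
50^1 ≡ 50
50^2 ≡ 60
50^3 ≡ 11
50^4 ≡ 1
Therefore the multiplicative order of 50 modulo 61 is 4.

4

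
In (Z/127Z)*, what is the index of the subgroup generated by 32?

ord(32) | φ(127) = 127 − 1 = 126 = 2 · 3^2 · 7.
Divisors of 126: 1, 2, 3, 6, 7, 9, 14, 18, 21, 42, 63, 126.
Check 32^d mod 127 for each divisor in increasing order:
32^1 ≡ 32 (mod 127)
32^2 ≡ 8 (mod 127)
32^3 ≡ 2 (mod 127)
32^6 ≡ 4 (mod 127)
32^7 ≡ 1 (mod 127) ✓
The order of 32 is 7, so the subgroup it generates has 7 elements.
The index is φ(127) / ord(32) = 126 / 7 = 18.

18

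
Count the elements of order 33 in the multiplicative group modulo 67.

φ(67) = 67 − 1 = 66 = 2 · 3 · 11.
(Z/67Z)^× is cyclic (|G| = 66); a cyclic group of order m has exactly φ(d) elements of each order d | m, and none otherwise.
33 = 3 · 11 divides 66, and φ(33) = 20.

20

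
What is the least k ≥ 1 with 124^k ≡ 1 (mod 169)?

156

ord(124) | φ(169) = φ(13^2) = 13·(13−1) = 156 = 2^2 · 3 · 13.
Divisors of 156: 1, 2, 3, 4, 6, 12, 13, 26, 39, 52, 78, 156.
Check 124^d mod 169 for each divisor in increasing order:
124^1 ≡ 124 (mod 169)
124^2 ≡ 166 (mod 169)
124^3 ≡ 135 (mod 169)
124^4 ≡ 9 (mod 169)
124^6 ≡ 142 (mod 169)
124^12 ≡ 53 (mod 169)
124^13 ≡ 150 (mod 169)
124^26 ≡ 23 (mod 169)
124^39 ≡ 70 (mod 169)
124^52 ≡ 22 (mod 169)
124^78 ≡ 168 (mod 169)
124^156 ≡ 1 (mod 169) ✓
So ord_169(124) = 156.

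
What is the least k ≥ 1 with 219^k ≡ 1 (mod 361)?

342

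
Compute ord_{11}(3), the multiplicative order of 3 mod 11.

5

By Lagrange's theorem, ord_11(3) divides φ(11) = 11 − 1 = 10 = 2 · 5.
Divisors of 10: 1, 2, 5, 10.
Evaluate successive powers at the divisors of 10:
3^1 ≡ 3 (mod 11)
3^2 ≡ 9 (mod 11)
3^5 ≡ 1 (mod 11) ✓
The smallest such exponent is 5, so the order of 3 is 5.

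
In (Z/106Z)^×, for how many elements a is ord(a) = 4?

2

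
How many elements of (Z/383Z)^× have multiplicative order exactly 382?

φ(383) = 383 − 1 = 382 = 2 · 191.
(Z/383Z)^× is cyclic (|G| = 382); a cyclic group of order m has exactly φ(d) elements of each order d | m, and none otherwise.
382 = 2 · 191 divides 382, and φ(382) = 190.

190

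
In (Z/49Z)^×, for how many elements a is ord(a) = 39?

φ(49) = φ(7^2) = 7·(7−1) = 42 = 2 · 3 · 7.
In a cyclic group of order 42, there are φ(d) elements of order d for each divisor d of 42, and zero for non-divisors.
39 does not divide 42, so no element of (Z/49Z)^× has order 39.

0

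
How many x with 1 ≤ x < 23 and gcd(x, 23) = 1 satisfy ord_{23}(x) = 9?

0

φ(23) = 23 − 1 = 22 = 2 · 11.
Since (Z/23Z)^× is cyclic of order 22, the number of elements of order d is φ(d) when d | 22 and 0 otherwise.
Here 22 is not a multiple of 9, so there are no elements of order 9.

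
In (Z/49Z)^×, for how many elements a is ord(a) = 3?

2

φ(49) = φ(7^2) = 7·(7−1) = 42 = 2 · 3 · 7.
Since (Z/49Z)^× is cyclic of order 42, the number of elements of order d is φ(d) when d | 42 and 0 otherwise.
3 | 42, and φ(3) = 3 − 1 = 2.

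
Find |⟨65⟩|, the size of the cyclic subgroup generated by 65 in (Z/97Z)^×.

48

ord(65) | φ(97) = 97 − 1 = 96 = 2^5 · 3.
Divisors of 96: 1, 2, 3, 4, 6, 8, 12, 16, 24, 32, 48, 96.
Check 65^d mod 97 for each divisor in increasing order:
65^1 ≡ 65 (mod 97)
65^2 ≡ 54 (mod 97)
65^3 ≡ 18 (mod 97)
65^4 ≡ 6 (mod 97)
65^6 ≡ 33 (mod 97)
65^8 ≡ 36 (mod 97)
65^12 ≡ 22 (mod 97)
65^16 ≡ 35 (mod 97)
65^24 ≡ 96 (mod 97)
65^32 ≡ 61 (mod 97)
65^48 ≡ 1 (mod 97) ✓
The smallest such exponent is 48, so the order of 65 is 48.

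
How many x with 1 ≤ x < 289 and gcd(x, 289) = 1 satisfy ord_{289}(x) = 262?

φ(289) = φ(17^2) = 17·(17−1) = 272 = 2^4 · 17.
(Z/289Z)^× is cyclic (|G| = 272); a cyclic group of order m has exactly φ(d) elements of each order d | m, and none otherwise.
Here 272 is not a multiple of 262, so there are no elements of order 262.

0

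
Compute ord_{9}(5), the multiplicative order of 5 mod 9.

6

By Lagrange's theorem, ord_9(5) divides φ(9) = φ(3^2) = 3·(3−1) = 6 = 2 · 3.
Divisors of 6: 1, 2, 3, 6.
Test each divisor d:
5^1 ≡ 5 (mod 9)
5^2 ≡ 7 (mod 9)
5^3 ≡ 8 (mod 9)
5^6 ≡ 1 (mod 9) ✓
So ord_9(5) = 6.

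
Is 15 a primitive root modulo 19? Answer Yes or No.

φ(19) = 19 − 1 = 18 = 2 · 3^2.
It suffices to check that the order of 15 is not a proper divisor of 18: compute 15^(18/q) for q ∈ {2, 3}.
15^9 ≡ 18 (mod 19)  [q = 2: ≢ 1 ✓]
15^6 ≡ 11 (mod 19)  [q = 3: ≢ 1 ✓]
All checks pass, so 15 has order 18 and is a primitive root modulo 19.

Yes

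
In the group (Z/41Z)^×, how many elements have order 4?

2

φ(41) = 41 − 1 = 40 = 2^3 · 5.
In a cyclic group of order 40, there are φ(d) elements of order d for each divisor d of 40, and zero for non-divisors.
4 = 2^2 divides 40, and φ(4) = 2.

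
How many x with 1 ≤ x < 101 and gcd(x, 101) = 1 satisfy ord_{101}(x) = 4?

φ(101) = 101 − 1 = 100 = 2^2 · 5^2.
Since (Z/101Z)^× is cyclic of order 100, the number of elements of order d is φ(d) when d | 100 and 0 otherwise.
4 = 2^2 divides 100, and φ(4) = 2.

2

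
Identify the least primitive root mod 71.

φ(71) = 71 − 1 = 70 = 2 · 5 · 7.
g is a primitive root iff g^(70/q) ≢ 1 (mod 71) for each prime q ∈ {2, 5, 7}.
g = 2: 2^35 ≡ 1 — hits 1, so not a primitive root.
g = 3: 3^35 ≡ 1 — hits 1, so not a primitive root.
g = 4: 4^35 ≡ 1 — hits 1, so not a primitive root.
g = 5: 5^35 ≡ 1 — hits 1, so not a primitive root.
g = 6: 6^35 ≡ 1 — hits 1, so not a primitive root.
g = 7: 7^35 ≡ 70; 7^14 ≡ 54; 7^10 ≡ 45 — none is 1, so 7 is a primitive root.
So 7 is the smallest generator of (Z/71Z)^×.

7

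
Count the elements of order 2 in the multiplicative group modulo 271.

1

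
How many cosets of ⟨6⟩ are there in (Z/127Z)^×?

1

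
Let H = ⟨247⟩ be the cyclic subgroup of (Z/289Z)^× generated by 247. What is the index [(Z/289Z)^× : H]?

2

By Lagrange's theorem, ord_289(247) divides φ(289) = φ(17^2) = 17·(17−1) = 272 = 2^4 · 17.
Divisors of 272: 1, 2, 4, 8, 16, 17, 34, 68, 136, 272.
Evaluate successive powers at the divisors of 272:
247^1 ≡ 247
247^2 ≡ 30
247^4 ≡ 33
247^8 ≡ 222
247^16 ≡ 154
247^17 ≡ 179
247^34 ≡ 251
247^68 ≡ 288
247^136 ≡ 1
The order of 247 is 136, so the subgroup it generates has 136 elements.
[(Z/289Z)^× : ⟨247⟩] = 272/136 = 2.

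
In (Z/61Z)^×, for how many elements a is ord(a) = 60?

16

φ(61) = 61 − 1 = 60 = 2^2 · 3 · 5.
Since (Z/61Z)^× is cyclic of order 60, the number of elements of order d is φ(d) when d | 60 and 0 otherwise.
60 = 2^2 · 3 · 5 divides 60, and φ(60) = 16.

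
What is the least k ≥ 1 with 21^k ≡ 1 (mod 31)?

ord(21) | φ(31) = 31 − 1 = 30 = 2 · 3 · 5.
Divisors of 30: 1, 2, 3, 5, 6, 10, 15, 30.
Compute 21^d (mod 31) for the divisors d until we hit 1:
21^1 ≡ 21 (mod 31)
21^2 ≡ 7 (mod 31)
21^3 ≡ 23 (mod 31)
21^5 ≡ 6 (mod 31)
21^6 ≡ 2 (mod 31)
21^10 ≡ 5 (mod 31)
21^15 ≡ 30 (mod 31)
21^30 ≡ 1 (mod 31) ✓
Therefore the multiplicative order of 21 modulo 31 is 30.

30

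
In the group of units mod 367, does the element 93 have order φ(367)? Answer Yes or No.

φ(367) = 367 − 1 = 366 = 2 · 3 · 61.
It suffices to check that the order of 93 is not a proper divisor of 366: compute 93^(366/q) for q ∈ {2, 3, 61}.
93^183 ≡ 366 (mod 367)  [q = 2: ≢ 1 ✓]
93^122 ≡ 283 (mod 367)  [q = 3: ≢ 1 ✓]
93^6 ≡ 72 (mod 367)  [q = 61: ≢ 1 ✓]
Every test exponent gives a nontrivial residue, hence 93 generates the full group.

Yes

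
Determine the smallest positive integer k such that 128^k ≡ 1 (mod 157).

The order of 128 must divide φ(157) = 157 − 1 = 156 = 2^2 · 3 · 13.
Divisors of 156: 1, 2, 3, 4, 6, 12, 13, 26, 39, 52, 78, 156.
Test each divisor d:
128^1 ≡ 128
128^2 ≡ 56
128^3 ≡ 103
128^4 ≡ 153
128^6 ≡ 90
128^12 ≡ 93
128^13 ≡ 129
128^26 ≡ 156
128^39 ≡ 28
128^52 ≡ 1
Therefore the multiplicative order of 128 modulo 157 is 52.

52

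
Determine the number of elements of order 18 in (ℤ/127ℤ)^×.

6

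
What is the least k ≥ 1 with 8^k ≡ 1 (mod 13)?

4

By Lagrange's theorem, ord_13(8) divides φ(13) = 13 − 1 = 12 = 2^2 · 3.
Divisors of 12: 1, 2, 3, 4, 6, 12.
Compute 8^d (mod 13) for the divisors d until we hit 1:
8^1 ≡ 8 (mod 13)
8^2 ≡ 12 (mod 13)
8^3 ≡ 5 (mod 13)
8^4 ≡ 1 (mod 13) ✓
The smallest such exponent is 4, so the order of 8 is 4.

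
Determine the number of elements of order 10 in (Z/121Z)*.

φ(121) = φ(11^2) = 11·(11−1) = 110 = 2 · 5 · 11.
In a cyclic group of order 110, there are φ(d) elements of order d for each divisor d of 110, and zero for non-divisors.
10 = 2 · 5 divides 110, and φ(10) = 4.

4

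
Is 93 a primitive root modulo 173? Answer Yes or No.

φ(173) = 173 − 1 = 172 = 2^2 · 43.
It suffices to check that the order of 93 is not a proper divisor of 172: compute 93^(172/q) for q ∈ {2, 43}.
93^86 ≡ 172 (mod 173)  [q = 2: ≢ 1 ✓]
93^4 ≡ 1 (mod 173)  [q = 43: ≡ 1 ✗]
Since 93^4 ≡ 1, the order of 93 divides 4 < 172, so 93 is not a primitive root.

No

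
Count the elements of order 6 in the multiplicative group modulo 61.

φ(61) = 61 − 1 = 60 = 2^2 · 3 · 5.
Since (Z/61Z)^× is cyclic of order 60, the number of elements of order d is φ(d) when d | 60 and 0 otherwise.
6 = 2 · 3 divides 60, and φ(6) = 2.

2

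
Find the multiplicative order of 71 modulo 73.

18

Since 71 ∈ (Z/73Z)^×, its order divides φ(73) = 73 − 1 = 72 = 2^3 · 3^2.
Divisors of 72: 1, 2, 3, 4, 6, 8, 9, 12, 18, 24, 36, 72.
Compute 71^d (mod 73) for the divisors d until we hit 1:
71^1 ≡ 71
71^2 ≡ 4
71^3 ≡ 65
71^4 ≡ 16
71^6 ≡ 64
71^8 ≡ 37
71^9 ≡ 72
71^12 ≡ 8
71^18 ≡ 1
So ord_73(71) = 18.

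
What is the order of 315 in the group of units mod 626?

156

By Lagrange's theorem, ord_626(315) divides φ(626) = φ(2)·φ(313) = 1·312 = 312 = 2^3 · 3 · 13.
Divisors of 312: 1, 2, 3, 4, 6, 8, 12, 13, 24, 26, 39, 52, 78, 104, 156, 312.
Check 315^d mod 626 for each divisor in increasing order:
315^1 ≡ 315
315^2 ≡ 317
315^3 ≡ 321
315^4 ≡ 329
315^6 ≡ 377
315^8 ≡ 569
315^12 ≡ 27
315^13 ≡ 367
315^24 ≡ 103
315^26 ≡ 99
315^39 ≡ 25
315^52 ≡ 411
315^78 ≡ 625
315^104 ≡ 527
315^156 ≡ 1
Hence ord(315) = 156.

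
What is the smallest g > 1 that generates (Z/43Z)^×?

3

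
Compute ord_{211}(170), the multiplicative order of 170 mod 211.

105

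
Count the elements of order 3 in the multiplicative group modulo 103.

φ(103) = 103 − 1 = 102 = 2 · 3 · 17.
(Z/103Z)^× is cyclic (|G| = 102); a cyclic group of order m has exactly φ(d) elements of each order d | m, and none otherwise.
3 | 102, and φ(3) = 3 − 1 = 2.

2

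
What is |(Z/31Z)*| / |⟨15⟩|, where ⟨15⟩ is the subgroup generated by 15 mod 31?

3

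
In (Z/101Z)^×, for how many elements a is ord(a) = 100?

40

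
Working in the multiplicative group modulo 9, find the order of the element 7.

3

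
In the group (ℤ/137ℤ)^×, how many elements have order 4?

φ(137) = 137 − 1 = 136 = 2^3 · 17.
Since (Z/137Z)^× is cyclic of order 136, the number of elements of order d is φ(d) when d | 136 and 0 otherwise.
4 = 2^2 divides 136, and φ(4) = 2.

2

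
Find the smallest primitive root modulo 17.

3

φ(17) = 17 − 1 = 16 = 2^4.
Test candidates g = 2, 3, … against the prime factors q ∈ {2} of φ(17): g is a generator iff g^(16/q) ≢ 1 for every such q.
g = 2: 2^8 ≡ 1 — hits 1, so not a primitive root.
g = 3: 3^8 ≡ 16 — none is 1, so 3 is a primitive root.
The smallest primitive root modulo 17 is 3.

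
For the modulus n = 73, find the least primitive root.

φ(73) = 73 − 1 = 72 = 2^3 · 3^2.
g is a primitive root iff g^(72/q) ≢ 1 (mod 73) for each prime q ∈ {2, 3}.
g = 2: 2^36 ≡ 1 — hits 1, so not a primitive root.
g = 3: 3^36 ≡ 1 — hits 1, so not a primitive root.
g = 4: 4^36 ≡ 1 — hits 1, so not a primitive root.
g = 5: 5^36 ≡ 72; 5^24 ≡ 8 — none is 1, so 5 is a primitive root.
The smallest primitive root modulo 73 is 5.

5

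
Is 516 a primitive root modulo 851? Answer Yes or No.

No

851 = 23 · 37 is a product of two distinct odd primes, so (Z/851Z)^× ≅ (Z/23Z)^× × (Z/37Z)^× is not cyclic.
No primitive root modulo 851 exists; in particular 516 is not one.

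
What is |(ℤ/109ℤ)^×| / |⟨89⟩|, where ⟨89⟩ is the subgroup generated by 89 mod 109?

Since 89 ∈ (Z/109Z)^×, its order divides φ(109) = 109 − 1 = 108 = 2^2 · 3^3.
Divisors of 108: 1, 2, 3, 4, 6, 9, 12, 18, 27, 36, 54, 108.
Compute 89^d (mod 109) for the divisors d until we hit 1:
89^1 ≡ 89
89^2 ≡ 73
89^3 ≡ 66
89^4 ≡ 97
89^6 ≡ 105
89^9 ≡ 63
89^12 ≡ 16
89^18 ≡ 45
89^27 ≡ 1
So ord_109(89) = 27, hence |⟨89⟩| = 27.
[(Z/109Z)^× : ⟨89⟩] = 108/27 = 4.

4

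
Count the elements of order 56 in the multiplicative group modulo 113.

24

φ(113) = 113 − 1 = 112 = 2^4 · 7.
(Z/113Z)^× is cyclic (|G| = 112); a cyclic group of order m has exactly φ(d) elements of each order d | m, and none otherwise.
56 = 2^3 · 7 divides 112, and φ(56) = 24.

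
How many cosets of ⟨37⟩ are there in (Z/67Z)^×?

22

Since 37 ∈ (Z/67Z)^×, its order divides φ(67) = 67 − 1 = 66 = 2 · 3 · 11.
Divisors of 66: 1, 2, 3, 6, 11, 22, 33, 66.
Test each divisor d:
37^1 ≡ 37
37^2 ≡ 29
37^3 ≡ 1
Thus |⟨37⟩| = ord(37) = 3.
[(Z/67Z)^× : ⟨37⟩] = 66/3 = 22.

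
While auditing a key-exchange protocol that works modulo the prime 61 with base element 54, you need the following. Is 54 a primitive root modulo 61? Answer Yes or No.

Yes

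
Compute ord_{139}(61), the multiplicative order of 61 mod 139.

138

Since 61 ∈ (Z/139Z)^×, its order divides φ(139) = 139 − 1 = 138 = 2 · 3 · 23.
Divisors of 138: 1, 2, 3, 6, 23, 46, 69, 138.
Check 61^d mod 139 for each divisor in increasing order:
61^1 ≡ 61 (mod 139)
61^2 ≡ 107 (mod 139)
61^3 ≡ 133 (mod 139)
61^6 ≡ 36 (mod 139)
61^23 ≡ 97 (mod 139)
61^46 ≡ 96 (mod 139)
61^69 ≡ 138 (mod 139)
61^138 ≡ 1 (mod 139) ✓
Hence ord(61) = 138.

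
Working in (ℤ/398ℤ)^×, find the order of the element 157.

33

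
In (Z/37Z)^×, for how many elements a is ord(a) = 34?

φ(37) = 37 − 1 = 36 = 2^2 · 3^2.
(Z/37Z)^× is cyclic (|G| = 36); a cyclic group of order m has exactly φ(d) elements of each order d | m, and none otherwise.
34 does not divide 36, so no element of (Z/37Z)^× has order 34.

0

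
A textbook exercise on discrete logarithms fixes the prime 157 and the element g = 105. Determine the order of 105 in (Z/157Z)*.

Since 105 ∈ (Z/157Z)^×, its order divides φ(157) = 157 − 1 = 156 = 2^2 · 3 · 13.
Divisors of 156: 1, 2, 3, 4, 6, 12, 13, 26, 39, 52, 78, 156.
Evaluate successive powers at the divisors of 156:
105^1 ≡ 105 (mod 157)
105^2 ≡ 35 (mod 157)
105^3 ≡ 64 (mod 157)
105^4 ≡ 126 (mod 157)
105^6 ≡ 14 (mod 157)
105^12 ≡ 39 (mod 157)
105^13 ≡ 13 (mod 157)
105^26 ≡ 12 (mod 157)
105^39 ≡ 156 (mod 157)
105^52 ≡ 144 (mod 157)
105^78 ≡ 1 (mod 157) ✓
Hence ord(105) = 78.

78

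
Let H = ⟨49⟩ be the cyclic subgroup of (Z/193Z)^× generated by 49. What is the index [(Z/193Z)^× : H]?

16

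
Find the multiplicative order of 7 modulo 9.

3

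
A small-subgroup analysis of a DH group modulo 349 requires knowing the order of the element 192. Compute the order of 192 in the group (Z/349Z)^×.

Since 192 ∈ (Z/349Z)^×, its order divides φ(349) = 349 − 1 = 348 = 2^2 · 3 · 29.
Divisors of 348: 1, 2, 3, 4, 6, 12, 29, 58, 87, 116, 174, 348.
Check 192^d mod 349 for each divisor in increasing order:
192^1 ≡ 192
192^2 ≡ 219
192^3 ≡ 168
192^4 ≡ 148
192^6 ≡ 304
192^12 ≡ 280
192^29 ≡ 122
192^58 ≡ 226
192^87 ≡ 1
So ord_349(192) = 87.

87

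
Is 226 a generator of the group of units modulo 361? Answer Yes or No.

φ(361) = φ(19^2) = 19·(19−1) = 342 = 2 · 3^2 · 19.
It suffices to check that the order of 226 is not a proper divisor of 342: compute 226^(342/q) for q ∈ {2, 3, 19}.
226^171 ≡ 1 (mod 361)  [q = 2: ≡ 1 ✗]
226^114 ≡ 292 (mod 361)  [q = 3: ≢ 1 ✓]
226^18 ≡ 172 (mod 361)  [q = 19: ≢ 1 ✓]
The check at q = 2 fails, so 226 generates a proper subgroup.

No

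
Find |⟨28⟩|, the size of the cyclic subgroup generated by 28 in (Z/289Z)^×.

By Lagrange's theorem, ord_289(28) divides φ(289) = φ(17^2) = 17·(17−1) = 272 = 2^4 · 17.
Divisors of 272: 1, 2, 4, 8, 16, 17, 34, 68, 136, 272.
Check 28^d mod 289 for each divisor in increasing order:
28^1 ≡ 28 (mod 289)
28^2 ≡ 206 (mod 289)
28^4 ≡ 242 (mod 289)
28^8 ≡ 186 (mod 289)
28^16 ≡ 205 (mod 289)
28^17 ≡ 249 (mod 289)
28^34 ≡ 155 (mod 289)
28^68 ≡ 38 (mod 289)
28^136 ≡ 288 (mod 289)
28^272 ≡ 1 (mod 289) ✓
So ord_289(28) = 272.

272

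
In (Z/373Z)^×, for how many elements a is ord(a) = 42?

0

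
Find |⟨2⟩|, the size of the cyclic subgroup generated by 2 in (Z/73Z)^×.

9

The order of 2 must divide φ(73) = 73 − 1 = 72 = 2^3 · 3^2.
Divisors of 72: 1, 2, 3, 4, 6, 8, 9, 12, 18, 24, 36, 72.
Check 2^d mod 73 for each divisor in increasing order:
2^1 ≡ 2 (mod 73)
2^2 ≡ 4 (mod 73)
2^3 ≡ 8 (mod 73)
2^4 ≡ 16 (mod 73)
2^6 ≡ 64 (mod 73)
2^8 ≡ 37 (mod 73)
2^9 ≡ 1 (mod 73) ✓
Therefore the multiplicative order of 2 modulo 73 is 9.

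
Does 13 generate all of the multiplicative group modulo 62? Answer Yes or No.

Yes

φ(62) = φ(2)·φ(31) = 1·30 = 30 = 2 · 3 · 5.
An element g generates (Z/62Z)^× iff g^(30/q) ≢ 1 (mod 62) for each prime q ∈ {2, 3, 5}.
13^15 ≡ 61 (mod 62)  [q = 2: ≢ 1 ✓]
13^10 ≡ 5 (mod 62)  [q = 3: ≢ 1 ✓]
13^6 ≡ 47 (mod 62)  [q = 5: ≢ 1 ✓]
None equal 1, so ord_62(13) = 30: 13 is a primitive root.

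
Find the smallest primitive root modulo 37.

2

φ(37) = 37 − 1 = 36 = 2^2 · 3^2.
g is a primitive root iff g^(36/q) ≢ 1 (mod 37) for each prime q ∈ {2, 3}.
g = 2: 2^18 ≡ 36; 2^12 ≡ 26 — none is 1, so 2 is a primitive root.
So 2 is the smallest generator of (Z/37Z)^×.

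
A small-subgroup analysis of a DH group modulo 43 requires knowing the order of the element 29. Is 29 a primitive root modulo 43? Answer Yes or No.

Yes

φ(43) = 43 − 1 = 42 = 2 · 3 · 7.
Test 29^(42/q) mod 43 for each prime factor q of 42:
29^21 ≡ 42 (mod 43)  [q = 2: ≢ 1 ✓]
29^14 ≡ 6 (mod 43)  [q = 3: ≢ 1 ✓]
29^6 ≡ 21 (mod 43)  [q = 7: ≢ 1 ✓]
Every test exponent gives a nontrivial residue, hence 29 generates the full group.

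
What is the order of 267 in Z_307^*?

306

The order of 267 must divide φ(307) = 307 − 1 = 306 = 2 · 3^2 · 17.
Divisors of 306: 1, 2, 3, 6, 9, 17, 18, 34, 51, 102, 153, 306.
Check 267^d mod 307 for each divisor in increasing order:
267^1 ≡ 267 (mod 307)
267^2 ≡ 65 (mod 307)
267^3 ≡ 163 (mod 307)
267^6 ≡ 167 (mod 307)
267^9 ≡ 205 (mod 307)
267^17 ≡ 139 (mod 307)
267^18 ≡ 273 (mod 307)
267^34 ≡ 287 (mod 307)
267^51 ≡ 290 (mod 307)
267^102 ≡ 289 (mod 307)
267^153 ≡ 306 (mod 307)
267^306 ≡ 1 (mod 307) ✓
Hence ord(267) = 306.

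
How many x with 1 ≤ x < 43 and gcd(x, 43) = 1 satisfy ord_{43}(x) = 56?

φ(43) = 43 − 1 = 42 = 2 · 3 · 7.
Since (Z/43Z)^× is cyclic of order 42, the number of elements of order d is φ(d) when d | 42 and 0 otherwise.
Since 56 ∤ 42, the count is 0.

0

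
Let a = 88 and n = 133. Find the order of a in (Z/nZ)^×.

6

ord(88) | φ(133) = φ(7·19) = (7−1)·(19−1) = 6·18 = 108 = 2^2 · 3^3.
Divisors of 108: 1, 2, 3, 4, 6, 9, 12, 18, 27, 36, 54, 108.
Compute 88^d (mod 133) for the divisors d until we hit 1:
88^1 ≡ 88
88^2 ≡ 30
88^3 ≡ 113
88^4 ≡ 102
88^6 ≡ 1
Hence ord(88) = 6.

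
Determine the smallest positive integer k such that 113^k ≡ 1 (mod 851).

396

Since 113 ∈ (Z/851Z)^×, its order divides φ(851) = φ(23·37) = (23−1)·(37−1) = 22·36 = 792 = 2^3 · 3^2 · 11.
Divisors of 792: 1, 2, 3, 4, 6, 8, 9, 11, 12, 18, 22, 24, 33, 36, 44, 66, 72, 88, 99, 132, 198, 264, 396, 792.
Check 113^d mod 851 for each divisor in increasing order:
113^1 ≡ 113 (mod 851)
113^2 ≡ 4 (mod 851)
113^3 ≡ 452 (mod 851)
113^4 ≡ 16 (mod 851)
113^6 ≡ 64 (mod 851)
113^8 ≡ 256 (mod 851)
113^9 ≡ 845 (mod 851)
113^11 ≡ 827 (mod 851)
113^12 ≡ 692 (mod 851)
113^18 ≡ 36 (mod 851)
113^22 ≡ 576 (mod 851)
113^24 ≡ 602 (mod 851)
113^33 ≡ 643 (mod 851)
113^36 ≡ 445 (mod 851)
113^44 ≡ 737 (mod 851)
113^66 ≡ 714 (mod 851)
113^72 ≡ 593 (mod 851)
113^88 ≡ 231 (mod 851)
113^99 ≡ 413 (mod 851)
113^132 ≡ 47 (mod 851)
113^198 ≡ 369 (mod 851)
113^264 ≡ 507 (mod 851)
113^396 ≡ 1 (mod 851) ✓
Hence ord(113) = 396.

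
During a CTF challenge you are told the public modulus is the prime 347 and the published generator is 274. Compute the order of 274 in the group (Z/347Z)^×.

346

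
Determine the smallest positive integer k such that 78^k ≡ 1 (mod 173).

86

Since 78 ∈ (Z/173Z)^×, its order divides φ(173) = 173 − 1 = 172 = 2^2 · 43.
Divisors of 172: 1, 2, 4, 43, 86, 172.
Evaluate successive powers at the divisors of 172:
78^1 ≡ 78 (mod 173)
78^2 ≡ 29 (mod 173)
78^4 ≡ 149 (mod 173)
78^43 ≡ 172 (mod 173)
78^86 ≡ 1 (mod 173) ✓
So ord_173(78) = 86.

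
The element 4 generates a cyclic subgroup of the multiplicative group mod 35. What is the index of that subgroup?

4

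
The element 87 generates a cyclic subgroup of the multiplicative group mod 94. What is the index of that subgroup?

1

By Lagrange's theorem, ord_94(87) divides φ(94) = φ(2)·φ(47) = 1·46 = 46 = 2 · 23.
Divisors of 46: 1, 2, 23, 46.
Compute 87^d (mod 94) for the divisors d until we hit 1:
87^1 ≡ 87
87^2 ≡ 49
87^23 ≡ 93
87^46 ≡ 1
The order of 87 is 46, so the subgroup it generates has 46 elements.
Index = |(Z/94Z)^×| / |⟨87⟩| = 46 / 46 = 1.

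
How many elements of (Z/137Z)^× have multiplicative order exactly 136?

64

φ(137) = 137 − 1 = 136 = 2^3 · 17.
(Z/137Z)^× is cyclic (|G| = 136); a cyclic group of order m has exactly φ(d) elements of each order d | m, and none otherwise.
136 = 2^3 · 17 divides 136, and φ(136) = 64.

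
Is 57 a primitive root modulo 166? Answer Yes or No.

Yes

φ(166) = φ(2)·φ(83) = 1·82 = 82 = 2 · 41.
57 is a primitive root mod 166 iff 57^(φ(166)/q) ≢ 1 for every prime q | φ(166), i.e. q ∈ {2, 41}.
57^41 ≡ 165 (mod 166)  [q = 2: ≢ 1 ✓]
57^2 ≡ 95 (mod 166)  [q = 41: ≢ 1 ✓]
None equal 1, so ord_166(57) = 82: 57 is a primitive root.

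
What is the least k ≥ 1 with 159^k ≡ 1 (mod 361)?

Since 159 ∈ (Z/361Z)^×, its order divides φ(361) = φ(19^2) = 19·(19−1) = 342 = 2 · 3^2 · 19.
Divisors of 342: 1, 2, 3, 6, 9, 18, 19, 38, 57, 114, 171, 342.
Evaluate successive powers at the divisors of 342:
159^1 ≡ 159 (mod 361)
159^2 ≡ 11 (mod 361)
159^3 ≡ 305 (mod 361)
159^6 ≡ 248 (mod 361)
159^9 ≡ 191 (mod 361)
159^18 ≡ 20 (mod 361)
159^19 ≡ 292 (mod 361)
159^38 ≡ 68 (mod 361)
159^57 ≡ 1 (mod 361) ✓
The smallest such exponent is 57, so the order of 159 is 57.

57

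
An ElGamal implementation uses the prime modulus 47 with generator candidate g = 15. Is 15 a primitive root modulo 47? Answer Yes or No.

Yes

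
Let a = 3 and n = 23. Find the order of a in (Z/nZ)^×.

11

The order of 3 must divide φ(23) = 23 − 1 = 22 = 2 · 11.
Divisors of 22: 1, 2, 11, 22.
Compute 3^d (mod 23) for the divisors d until we hit 1:
3^1 ≡ 3
3^2 ≡ 9
3^11 ≡ 1
The smallest such exponent is 11, so the order of 3 is 11.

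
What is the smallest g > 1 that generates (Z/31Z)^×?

3

φ(31) = 31 − 1 = 30 = 2 · 3 · 5.
Test candidates g = 2, 3, … against the prime factors q ∈ {2, 3, 5} of φ(31): g is a generator iff g^(30/q) ≢ 1 for every such q.
g = 2: 2^15 ≡ 1 — hits 1, so not a primitive root.
g = 3: 3^15 ≡ 30; 3^10 ≡ 25; 3^6 ≡ 16 — none is 1, so 3 is a primitive root.
The smallest primitive root modulo 31 is 3.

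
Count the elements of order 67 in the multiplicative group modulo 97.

0

φ(97) = 97 − 1 = 96 = 2^5 · 3.
Since (Z/97Z)^× is cyclic of order 96, the number of elements of order d is φ(d) when d | 96 and 0 otherwise.
Since 67 ∤ 96, the count is 0.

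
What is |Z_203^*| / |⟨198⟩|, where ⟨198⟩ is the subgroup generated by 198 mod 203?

8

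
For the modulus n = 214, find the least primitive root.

φ(214) = φ(2)·φ(107) = 1·106 = 106 = 2 · 53.
Test candidates g = 2, 3, … against the prime factors q ∈ {2, 53} of φ(214): g is a generator iff g^(106/q) ≢ 1 for every such q.
g = 2: gcd(2, 214) = 2 > 1, not a unit — skip.
g = 3: 3^53 ≡ 1 — hits 1, so not a primitive root.
g = 4: gcd(4, 214) = 2 > 1, not a unit — skip.
g = 5: 5^53 ≡ 213; 5^2 ≡ 25 — none is 1, so 5 is a primitive root.
Hence the least primitive root of 214 is 5.

5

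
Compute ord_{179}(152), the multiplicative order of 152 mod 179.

178

ord(152) | φ(179) = 179 − 1 = 178 = 2 · 89.
Divisors of 178: 1, 2, 89, 178.
Test each divisor d:
152^1 ≡ 152 (mod 179)
152^2 ≡ 13 (mod 179)
152^89 ≡ 178 (mod 179)
152^178 ≡ 1 (mod 179) ✓
So ord_179(152) = 178.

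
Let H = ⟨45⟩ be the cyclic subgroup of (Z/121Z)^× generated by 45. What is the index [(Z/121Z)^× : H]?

10

ord(45) | φ(121) = φ(11^2) = 11·(11−1) = 110 = 2 · 5 · 11.
Divisors of 110: 1, 2, 5, 10, 11, 22, 55, 110.
Check 45^d mod 121 for each divisor in increasing order:
45^1 ≡ 45
45^2 ≡ 89
45^5 ≡ 100
45^10 ≡ 78
45^11 ≡ 1
Thus |⟨45⟩| = ord(45) = 11.
Index = |(Z/121Z)^×| / |⟨45⟩| = 110 / 11 = 10.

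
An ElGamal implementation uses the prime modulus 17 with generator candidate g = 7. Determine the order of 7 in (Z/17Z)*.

16

ord(7) | φ(17) = 17 − 1 = 16 = 2^4.
Divisors of 16: 1, 2, 4, 8, 16.
Test each divisor d:
7^1 ≡ 7
7^2 ≡ 15
7^4 ≡ 4
7^8 ≡ 16
7^16 ≡ 1
So ord_17(7) = 16.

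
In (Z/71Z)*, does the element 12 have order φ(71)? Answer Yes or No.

No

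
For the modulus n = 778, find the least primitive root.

3

φ(778) = φ(2)·φ(389) = 1·388 = 388 = 2^2 · 97.
Test candidates g = 2, 3, … against the prime factors q ∈ {2, 97} of φ(778): g is a generator iff g^(388/q) ≢ 1 for every such q.
g = 2: gcd(2, 778) = 2 > 1, not a unit — skip.
g = 3: 3^194 ≡ 777; 3^4 ≡ 81 — none is 1, so 3 is a primitive root.
So 3 is the smallest generator of (Z/778Z)^×.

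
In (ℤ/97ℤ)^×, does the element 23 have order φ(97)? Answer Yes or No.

φ(97) = 97 − 1 = 96 = 2^5 · 3.
An element g generates (Z/97Z)^× iff g^(96/q) ≢ 1 (mod 97) for each prime q ∈ {2, 3}.
23^48 ≡ 96 (mod 97)  [q = 2: ≢ 1 ✓]
23^32 ≡ 61 (mod 97)  [q = 3: ≢ 1 ✓]
All checks pass, so 23 has order 96 and is a primitive root modulo 97.

Yes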